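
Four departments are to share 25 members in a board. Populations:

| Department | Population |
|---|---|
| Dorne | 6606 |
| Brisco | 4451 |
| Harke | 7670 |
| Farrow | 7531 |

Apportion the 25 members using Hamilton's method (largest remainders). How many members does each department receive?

Dorne: 6, Brisco: 4, Harke: 8, Farrow: 7

Standard divisor: 26258 ÷ 25 ≈ 1050.32.
Standard quotas: Dorne 6.2895, Brisco 4.2378, Harke 7.3025, Farrow 7.1702.
Lower quotas: Dorne 6, Brisco 4, Harke 7, Farrow 7 (sum 24, leaving 1 seat).
Remainders in descending order: Harke 0.3025, Dorne 0.2895, Brisco 0.2378, Farrow 0.1702.
Largest remainder: Harke receives the extra seat.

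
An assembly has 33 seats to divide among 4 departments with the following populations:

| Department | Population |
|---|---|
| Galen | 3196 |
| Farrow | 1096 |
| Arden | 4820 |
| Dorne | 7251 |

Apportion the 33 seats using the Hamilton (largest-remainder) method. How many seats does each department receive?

The standard divisor is 16363/33 ≈ 495.848.
Standard quotas: Galen 6.4455, Farrow 2.2104, Arden 9.7207, Dorne 14.6234.
Lower quotas: Galen 6, Farrow 2, Arden 9, Dorne 14 (sum 31, leaving 2 seats).
Remainders in descending order: Arden 0.7207, Dorne 0.6234, Galen 0.4455, Farrow 0.2104.
Largest remainders: Arden, Dorne receive the extra seats.

Galen=6, Farrow=2, Arden=10, Dorne=15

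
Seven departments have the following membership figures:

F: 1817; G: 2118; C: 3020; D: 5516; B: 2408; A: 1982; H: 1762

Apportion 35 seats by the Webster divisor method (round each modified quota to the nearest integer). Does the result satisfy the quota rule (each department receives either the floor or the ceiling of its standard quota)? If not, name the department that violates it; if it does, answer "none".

Standard quotas: F 3.415, G 3.981, C 5.676, D 10.367, B 4.526, A 3.725, H 3.311.
Webster allocation: F 3, G 4, C 6, D 10, B 5, A 4, H 3.
Every allocation lies between the lower and upper quota.

none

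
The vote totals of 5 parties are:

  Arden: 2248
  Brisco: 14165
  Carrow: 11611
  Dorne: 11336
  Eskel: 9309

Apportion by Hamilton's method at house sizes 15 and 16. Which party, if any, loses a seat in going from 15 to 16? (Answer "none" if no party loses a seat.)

At 15 seats: Arden 1, Brisco 4, Carrow 4, Dorne 3, Eskel 3.
At 16 seats: Arden 1, Brisco 4, Carrow 4, Dorne 4, Eskel 3.
No party's allocation decreased.

none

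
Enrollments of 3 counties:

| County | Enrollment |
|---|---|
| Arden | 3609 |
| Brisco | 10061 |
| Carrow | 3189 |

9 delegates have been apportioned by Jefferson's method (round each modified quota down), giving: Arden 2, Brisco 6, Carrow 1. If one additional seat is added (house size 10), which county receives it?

Carrow

Priority for the next seat is population ÷ (current seats + 1).
Priorities: Arden 1203.000, Brisco 1437.286, Carrow 1594.500.
Highest priority: Carrow.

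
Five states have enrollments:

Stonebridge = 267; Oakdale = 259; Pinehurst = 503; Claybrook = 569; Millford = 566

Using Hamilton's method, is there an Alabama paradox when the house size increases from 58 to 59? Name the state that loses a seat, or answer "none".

none

At 58 seats: Stonebridge 7, Oakdale 7, Pinehurst 14, Claybrook 15, Millford 15.
At 59 seats: Stonebridge 7, Oakdale 7, Pinehurst 14, Claybrook 16, Millford 15.
No state's allocation decreased.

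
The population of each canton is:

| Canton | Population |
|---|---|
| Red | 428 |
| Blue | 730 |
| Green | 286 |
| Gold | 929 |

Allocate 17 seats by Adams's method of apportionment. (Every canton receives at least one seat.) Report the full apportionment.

Red: 3, Blue: 5, Green: 2, Gold: 7

Standard divisor 2373/17 ≈ 139.588; standard quotas: Red 3.066, Blue 5.230, Green 2.049, Gold 6.655.
Rounding up gives 4, 6, 3, 7 = 20 seats, so the divisor must be adjusted.
With modified divisor 150: modified quotas Red 2.853, Blue 4.867, Green 1.907, Gold 6.193.
Rounding up: Red 3, Blue 5, Green 2, Gold 7 (total 17).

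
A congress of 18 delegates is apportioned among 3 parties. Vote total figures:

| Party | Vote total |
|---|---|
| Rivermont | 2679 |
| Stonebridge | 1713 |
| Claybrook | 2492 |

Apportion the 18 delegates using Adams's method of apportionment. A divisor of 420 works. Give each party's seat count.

With modified divisor 420: modified quotas Rivermont 6.379, Stonebridge 4.079, Claybrook 5.933.
Rounding up: Rivermont 7, Stonebridge 5, Claybrook 6 (total 18).

Rivermont 7, Stonebridge 5, Claybrook 6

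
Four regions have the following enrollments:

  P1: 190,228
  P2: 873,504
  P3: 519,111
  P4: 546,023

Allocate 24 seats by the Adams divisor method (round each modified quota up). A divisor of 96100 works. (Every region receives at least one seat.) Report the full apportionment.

With modified divisor 96100: modified quotas P1 1.979, P2 9.090, P3 5.402, P4 5.682.
Rounding up: P1 2, P2 10, P3 6, P4 6 (total 24).

P1: 2, P2: 10, P3: 6, P4: 6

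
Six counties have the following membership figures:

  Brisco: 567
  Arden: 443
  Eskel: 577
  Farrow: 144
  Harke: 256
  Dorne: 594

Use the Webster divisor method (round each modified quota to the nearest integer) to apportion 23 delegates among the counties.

Standard divisor 2581/23 ≈ 112.217; standard quotas: Brisco 5.053, Arden 3.948, Eskel 5.142, Farrow 1.283, Harke 2.281, Dorne 5.293.
Rounding to the nearest integer gives 5, 4, 5, 1, 2, 5 = 22 seats, so the divisor must be adjusted.
With modified divisor 106: modified quotas Brisco 5.349, Arden 4.179, Eskel 5.443, Farrow 1.358, Harke 2.415, Dorne 5.604.
Rounding to the nearest integer: Brisco 5, Arden 4, Eskel 5, Farrow 1, Harke 2, Dorne 6 (total 23).

Brisco 5, Arden 4, Eskel 5, Farrow 1, Harke 2, Dorne 6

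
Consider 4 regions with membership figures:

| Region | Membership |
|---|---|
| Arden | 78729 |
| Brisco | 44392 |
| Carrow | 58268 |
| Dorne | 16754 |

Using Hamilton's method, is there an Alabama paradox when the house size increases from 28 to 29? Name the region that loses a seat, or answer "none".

At 28 seats: Arden 11, Brisco 6, Carrow 8, Dorne 3.
At 29 seats: Arden 12, Brisco 6, Carrow 9, Dorne 2.
Dorne drops from 3 to 2.

Dorne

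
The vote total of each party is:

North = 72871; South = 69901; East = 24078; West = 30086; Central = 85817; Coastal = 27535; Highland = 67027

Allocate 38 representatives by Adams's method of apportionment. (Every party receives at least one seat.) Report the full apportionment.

Standard divisor 377315/38 ≈ 9929.342; standard quotas: North 7.339, South 7.040, East 2.425, West 3.030, Central 8.643, Coastal 2.773, Highland 6.750.
Rounding up gives 8, 8, 3, 4, 9, 3, 7 = 42 seats, so the divisor must be adjusted.
With modified divisor 10900: modified quotas North 6.685, South 6.413, East 2.209, West 2.760, Central 7.873, Coastal 2.526, Highland 6.149.
Rounding up: North 7, South 7, East 3, West 3, Central 8, Coastal 3, Highland 7 (total 38).

North=7; South=7; East=3; West=3; Central=8; Coastal=3; Highland=7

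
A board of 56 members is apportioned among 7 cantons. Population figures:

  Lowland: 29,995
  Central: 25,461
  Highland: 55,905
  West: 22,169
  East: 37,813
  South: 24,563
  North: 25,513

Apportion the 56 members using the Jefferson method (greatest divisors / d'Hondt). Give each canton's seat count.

Lowland 8, Central 6, Highland 15, West 5, East 10, South 6, North 6

Standard divisor 221419/56 ≈ 3953.911; standard quotas: Lowland 7.586, Central 6.439, Highland 14.139, West 5.607, East 9.563, South 6.212, North 6.453.
Rounding down gives 7, 6, 14, 5, 9, 6, 6 = 53 seats, so the divisor must be adjusted.
With modified divisor 3710: modified quotas Lowland 8.085, Central 6.863, Highland 15.069, West 5.975, East 10.192, South 6.621, North 6.877.
Rounding down: Lowland 8, Central 6, Highland 15, West 5, East 10, South 6, North 6 (total 56).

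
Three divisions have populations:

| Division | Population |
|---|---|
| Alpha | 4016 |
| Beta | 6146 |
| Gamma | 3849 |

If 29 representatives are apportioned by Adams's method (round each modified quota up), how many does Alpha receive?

Standard divisor 14011/29 ≈ 483.138; standard quotas: Alpha 8.312, Beta 12.721, Gamma 7.967.
Rounding up gives 9, 13, 8 = 30 seats, so the divisor must be adjusted.
With modified divisor 510: modified quotas Alpha 7.875, Beta 12.051, Gamma 7.547.
Rounding up: Alpha 8, Beta 13, Gamma 8 (total 29).
Alpha receives 8.

8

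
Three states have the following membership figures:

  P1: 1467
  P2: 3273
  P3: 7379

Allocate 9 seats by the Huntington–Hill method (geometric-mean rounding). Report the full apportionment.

P1: 1, P2: 2, P3: 6

With divisor 1342: modified quotas P1 1.093, P2 2.439, P3 5.499.
Geometric-mean thresholds: P1 √(1·2)=1.414, P2 √(2·3)=2.449, P3 √(5·6)=5.477.
Each quota rounded against its threshold gives P1 1, P2 2, P3 6 (total 9).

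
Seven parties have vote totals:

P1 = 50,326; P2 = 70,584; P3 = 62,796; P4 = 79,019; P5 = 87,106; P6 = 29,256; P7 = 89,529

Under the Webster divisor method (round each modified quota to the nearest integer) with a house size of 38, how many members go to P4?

Standard divisor 468616/38 ≈ 12332; standard quotas: P1 4.081, P2 5.724, P3 5.092, P4 6.408, P5 7.063, P6 2.372, P7 7.260.
Rounding to the nearest integer gives 4, 6, 5, 6, 7, 2, 7 = 37 seats, so the divisor must be adjusted.
With modified divisor 12000: modified quotas P1 4.194, P2 5.882, P3 5.233, P4 6.585, P5 7.259, P6 2.438, P7 7.461.
Rounding to the nearest integer: P1 4, P2 6, P3 5, P4 7, P5 7, P6 2, P7 7 (total 38).
P4 receives 7.

7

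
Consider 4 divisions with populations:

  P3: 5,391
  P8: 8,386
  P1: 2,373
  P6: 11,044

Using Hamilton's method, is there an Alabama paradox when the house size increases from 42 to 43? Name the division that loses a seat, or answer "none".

At 42 seats: P3 8, P8 13, P1 4, P6 17.
At 43 seats: P3 9, P8 13, P1 4, P6 17.
No division's allocation decreased.

none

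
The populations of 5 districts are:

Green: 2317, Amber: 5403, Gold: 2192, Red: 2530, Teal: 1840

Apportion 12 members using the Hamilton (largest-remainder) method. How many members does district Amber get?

The standard divisor is 14282/12 ≈ 1190.167.
Standard quotas: Green 1.9468, Amber 4.5397, Gold 1.8418, Red 2.1258, Teal 1.5460.
Lower quotas: Green 1, Amber 4, Gold 1, Red 2, Teal 1 (sum 9, leaving 3 seats).
Remainders in descending order: Green 0.9468, Gold 0.8418, Teal 0.5460, Amber 0.5397, Red 0.1258.
Largest remainders: Green, Gold, Teal receive the extra seats.
Amber receives 4.

4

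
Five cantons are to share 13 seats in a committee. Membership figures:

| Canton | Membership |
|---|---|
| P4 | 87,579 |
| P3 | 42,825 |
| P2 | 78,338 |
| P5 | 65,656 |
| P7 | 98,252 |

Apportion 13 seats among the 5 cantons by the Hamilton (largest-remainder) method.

Standard divisor: 372650 ÷ 13 ≈ 28665.385.
Standard quotas: P4 3.0552, P3 1.4940, P2 2.7328, P5 2.2904, P7 3.4275.
Lower quotas: P4 3, P3 1, P2 2, P5 2, P7 3 (sum 11, leaving 2 seats).
Remainders in descending order: P2 0.7328, P3 0.4940, P7 0.4275, P5 0.2904, P4 0.0552.
The surplus seats go to P2, P3.

P4 3; P3 2; P2 3; P5 2; P7 3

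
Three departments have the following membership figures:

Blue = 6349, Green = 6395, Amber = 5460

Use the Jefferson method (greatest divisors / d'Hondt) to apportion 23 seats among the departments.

Standard divisor 18204/23 ≈ 791.478; standard quotas: Blue 8.022, Green 8.080, Amber 6.898.
Rounding down gives 8, 8, 6 = 22 seats, so the divisor must be adjusted.
With modified divisor 750: modified quotas Blue 8.465, Green 8.527, Amber 7.280.
Rounding down: Blue 8, Green 8, Amber 7 (total 23).

Blue: 8; Green: 8; Amber: 7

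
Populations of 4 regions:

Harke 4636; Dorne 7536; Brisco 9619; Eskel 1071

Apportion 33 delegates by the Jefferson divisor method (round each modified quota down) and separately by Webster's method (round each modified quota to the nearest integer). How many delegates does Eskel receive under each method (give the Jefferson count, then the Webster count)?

Jefferson: Harke 7, Dorne 11, Brisco 14, Eskel 1.
Webster: Harke 7, Dorne 11, Brisco 13, Eskel 2.
Eskel gets 1 under Jefferson and 2 under Webster.

1 and 2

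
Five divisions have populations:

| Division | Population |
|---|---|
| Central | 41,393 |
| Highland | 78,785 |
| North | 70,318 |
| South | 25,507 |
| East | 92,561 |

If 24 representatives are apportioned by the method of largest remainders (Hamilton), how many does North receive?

The standard divisor is 308564/24 ≈ 12856.833.
Standard quotas: Central 3.2195, Highland 6.1279, North 5.4693, South 1.9839, East 7.1994.
Lower quotas: Central 3, Highland 6, North 5, South 1, East 7 (sum 22, leaving 2 seats).
Remainders in descending order: South 0.9839, North 0.4693, Central 0.2195, East 0.1994, Highland 0.1279.
Largest remainders: South, North receive the extra seats.
North receives 6.

6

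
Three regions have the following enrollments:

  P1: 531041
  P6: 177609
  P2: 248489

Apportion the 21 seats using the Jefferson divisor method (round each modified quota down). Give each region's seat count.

P1 12, P6 4, P2 5

Standard divisor 957139/21 ≈ 45578.048; standard quotas: P1 11.651, P6 3.897, P2 5.452.
Rounding down gives 11, 3, 5 = 19 seats, so the divisor must be adjusted.
With modified divisor 42800: modified quotas P1 12.408, P6 4.150, P2 5.806.
Rounding down: P1 12, P6 4, P2 5 (total 21).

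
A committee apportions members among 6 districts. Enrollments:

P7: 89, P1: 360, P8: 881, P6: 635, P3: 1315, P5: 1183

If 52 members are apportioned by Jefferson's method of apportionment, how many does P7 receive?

1

Standard divisor 4463/52 ≈ 85.827; standard quotas: P7 1.037, P1 4.194, P8 10.265, P6 7.399, P3 15.322, P5 13.784.
Rounding down gives 1, 4, 10, 7, 15, 13 = 50 seats, so the divisor must be adjusted.
With modified divisor 81: modified quotas P7 1.099, P1 4.444, P8 10.877, P6 7.840, P3 16.235, P5 14.605.
Rounding down: P7 1, P1 4, P8 10, P6 7, P3 16, P5 14 (total 52).
P7 receives 1.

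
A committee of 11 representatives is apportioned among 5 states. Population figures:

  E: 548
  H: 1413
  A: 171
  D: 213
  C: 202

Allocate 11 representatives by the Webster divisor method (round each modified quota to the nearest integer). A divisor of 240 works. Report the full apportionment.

E=2; H=6; A=1; D=1; C=1

With modified divisor 240: modified quotas E 2.283, H 5.888, A 0.713, D 0.887, C 0.842.
Rounding to the nearest integer: E 2, H 6, A 1, D 1, C 1 (total 11).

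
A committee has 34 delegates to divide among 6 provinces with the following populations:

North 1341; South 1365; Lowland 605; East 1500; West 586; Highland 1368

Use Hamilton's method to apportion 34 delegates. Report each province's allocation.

North=7, South=7, Lowland=3, East=7, West=3, Highland=7

The standard divisor is 6765/34 ≈ 198.971.
Standard quotas: North 6.740, South 6.860, Lowland 3.041, East 7.539, West 2.945, Highland 6.875.
Lower quotas: North 6, South 6, Lowland 3, East 7, West 2, Highland 6 (sum 30, leaving 4 seats).
Remainders in descending order: West 0.945, Highland 0.875, South 0.860, North 0.740, East 0.539, Lowland 0.041.
The surplus seats go to West, Highland, South, North.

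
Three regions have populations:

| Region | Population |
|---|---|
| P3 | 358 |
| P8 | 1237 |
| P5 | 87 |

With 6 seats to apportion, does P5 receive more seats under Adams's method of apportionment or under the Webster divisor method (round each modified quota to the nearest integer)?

Adams

Adams: P3 1, P8 4, P5 1.
Webster: P3 1, P8 5, P5 0.
P5 gets 1 under Adams and 0 under Webster.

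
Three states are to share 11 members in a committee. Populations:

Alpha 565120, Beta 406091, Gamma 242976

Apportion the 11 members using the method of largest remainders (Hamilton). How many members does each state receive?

Alpha: 5; Beta: 4; Gamma: 2

Total 1214187; standard divisor 1214187/11 ≈ 110380.636.
Standard quotas: Alpha 5.1197, Beta 3.6790, Gamma 2.2013.
Lower quotas: Alpha 5, Beta 3, Gamma 2 (sum 10, leaving 1 seat).
Remainders in descending order: Beta 0.6790, Gamma 0.2013, Alpha 0.1197.
The surplus seat goes to Beta.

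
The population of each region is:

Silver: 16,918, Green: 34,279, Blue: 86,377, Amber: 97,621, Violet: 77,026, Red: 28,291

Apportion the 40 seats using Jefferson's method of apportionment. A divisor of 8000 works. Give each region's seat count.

With modified divisor 8000: modified quotas Silver 2.115, Green 4.285, Blue 10.797, Amber 12.203, Violet 9.628, Red 3.536.
Rounding down: Silver 2, Green 4, Blue 10, Amber 12, Violet 9, Red 3 (total 40).

Silver 2, Green 4, Blue 10, Amber 12, Violet 9, Red 3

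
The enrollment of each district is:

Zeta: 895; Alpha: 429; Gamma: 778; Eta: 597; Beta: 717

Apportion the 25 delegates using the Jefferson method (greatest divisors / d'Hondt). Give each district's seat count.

Standard divisor 3416/25 ≈ 136.64; standard quotas: Zeta 6.550, Alpha 3.140, Gamma 5.694, Eta 4.369, Beta 5.247.
Rounding down gives 6, 3, 5, 4, 5 = 23 seats, so the divisor must be adjusted.
With modified divisor 120: modified quotas Zeta 7.458, Alpha 3.575, Gamma 6.483, Eta 4.975, Beta 5.975.
Rounding down: Zeta 7, Alpha 3, Gamma 6, Eta 4, Beta 5 (total 25).

Zeta 7, Alpha 3, Gamma 6, Eta 4, Beta 5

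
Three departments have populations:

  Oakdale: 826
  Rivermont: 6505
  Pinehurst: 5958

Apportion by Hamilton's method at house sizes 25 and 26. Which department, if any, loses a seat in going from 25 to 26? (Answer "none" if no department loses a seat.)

Oakdale

At 25 seats: Oakdale 2, Rivermont 12, Pinehurst 11.
At 26 seats: Oakdale 1, Rivermont 13, Pinehurst 12.
Oakdale drops from 2 to 1.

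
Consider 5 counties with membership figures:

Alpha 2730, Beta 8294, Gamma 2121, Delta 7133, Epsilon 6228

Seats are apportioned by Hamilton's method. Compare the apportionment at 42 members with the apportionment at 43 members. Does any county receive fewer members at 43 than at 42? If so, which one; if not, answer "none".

At 42 seats: Alpha 4, Beta 13, Gamma 4, Delta 11, Epsilon 10.
At 43 seats: Alpha 4, Beta 14, Gamma 3, Delta 12, Epsilon 10.
Gamma drops from 4 to 3.

Gamma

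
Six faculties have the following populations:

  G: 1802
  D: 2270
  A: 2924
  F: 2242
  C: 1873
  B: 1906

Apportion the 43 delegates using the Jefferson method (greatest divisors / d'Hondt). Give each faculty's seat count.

G: 6, D: 8, A: 10, F: 7, C: 6, B: 6

Standard divisor 13017/43 ≈ 302.721; standard quotas: G 5.953, D 7.499, A 9.659, F 7.406, C 6.187, B 6.296.
Rounding down gives 5, 7, 9, 7, 6, 6 = 40 seats, so the divisor must be adjusted.
With modified divisor 282: modified quotas G 6.390, D 8.050, A 10.369, F 7.950, C 6.642, B 6.759.
Rounding down: G 6, D 8, A 10, F 7, C 6, B 6 (total 43).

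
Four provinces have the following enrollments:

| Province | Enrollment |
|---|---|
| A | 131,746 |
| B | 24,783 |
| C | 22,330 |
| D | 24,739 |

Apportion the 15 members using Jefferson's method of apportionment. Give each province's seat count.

A 10, B 2, C 1, D 2

Standard divisor 203598/15 ≈ 13573.2; standard quotas: A 9.706, B 1.826, C 1.645, D 1.823.
Rounding down gives 9, 1, 1, 1 = 12 seats, so the divisor must be adjusted.
With modified divisor 12200: modified quotas A 10.799, B 2.031, C 1.830, D 2.028.
Rounding down: A 10, B 2, C 1, D 2 (total 15).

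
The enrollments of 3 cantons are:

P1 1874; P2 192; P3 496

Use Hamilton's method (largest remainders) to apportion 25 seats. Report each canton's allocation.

P1 18, P2 2, P3 5

Standard divisor: 2562 ÷ 25 ≈ 102.48.
Standard quotas: P1 18.286, P2 1.874, P3 4.840.
Lower quotas: P1 18, P2 1, P3 4 (sum 23, leaving 2 seats).
Remainders in descending order: P2 0.874, P3 0.840, P1 0.286.
The surplus seats go to P2, P3.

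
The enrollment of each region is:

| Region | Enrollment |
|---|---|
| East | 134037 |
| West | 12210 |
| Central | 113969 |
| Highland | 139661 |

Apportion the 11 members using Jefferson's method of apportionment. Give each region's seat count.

East 4, West 0, Central 3, Highland 4

Standard divisor 399877/11 ≈ 36352.455; standard quotas: East 3.687, West 0.336, Central 3.135, Highland 3.842.
Rounding down gives 3, 0, 3, 3 = 9 seats, so the divisor must be adjusted.
With modified divisor 31000: modified quotas East 4.324, West 0.394, Central 3.676, Highland 4.505.
Rounding down: East 4, West 0, Central 3, Highland 4 (total 11).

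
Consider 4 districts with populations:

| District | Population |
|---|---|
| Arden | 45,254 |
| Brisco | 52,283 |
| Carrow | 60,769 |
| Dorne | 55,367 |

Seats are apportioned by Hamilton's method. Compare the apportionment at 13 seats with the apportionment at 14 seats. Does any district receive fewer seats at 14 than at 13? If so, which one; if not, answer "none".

At 13 seats: Arden 3, Brisco 3, Carrow 4, Dorne 3.
At 14 seats: Arden 3, Brisco 3, Carrow 4, Dorne 4.
No district's allocation decreased.

none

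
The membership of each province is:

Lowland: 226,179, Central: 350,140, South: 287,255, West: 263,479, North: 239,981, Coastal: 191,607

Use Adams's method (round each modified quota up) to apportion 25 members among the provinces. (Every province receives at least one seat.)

Lowland: 4, Central: 5, South: 5, West: 4, North: 4, Coastal: 3

Standard divisor 1558641/25 ≈ 62345.64; standard quotas: Lowland 3.628, Central 5.616, South 4.607, West 4.226, North 3.849, Coastal 3.073.
Rounding up gives 4, 6, 5, 5, 4, 4 = 28 seats, so the divisor must be adjusted.
With modified divisor 70900: modified quotas Lowland 3.190, Central 4.939, South 4.052, West 3.716, North 3.385, Coastal 2.702.
Rounding up: Lowland 4, Central 5, South 5, West 4, North 4, Coastal 3 (total 25).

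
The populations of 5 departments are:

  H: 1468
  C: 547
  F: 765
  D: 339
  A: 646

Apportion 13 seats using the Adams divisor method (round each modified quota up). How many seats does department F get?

Standard divisor 3765/13 ≈ 289.615; standard quotas: H 5.069, C 1.889, F 2.641, D 1.171, A 2.231.
Rounding up gives 6, 2, 3, 2, 3 = 16 seats, so the divisor must be adjusted.
With modified divisor 350: modified quotas H 4.194, C 1.563, F 2.186, D 0.969, A 1.846.
Rounding up: H 5, C 2, F 3, D 1, A 2 (total 13).
F receives 3.

3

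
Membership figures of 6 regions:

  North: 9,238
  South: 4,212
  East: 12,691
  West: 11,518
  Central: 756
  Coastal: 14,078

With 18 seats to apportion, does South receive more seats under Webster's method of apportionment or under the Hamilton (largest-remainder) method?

Webster: North 3, South 1, East 5, West 4, Central 0, Coastal 5.
Hamilton: North 3, South 2, East 4, West 4, Central 0, Coastal 5.
South gets 1 under Webster and 2 under Hamilton.

Hamilton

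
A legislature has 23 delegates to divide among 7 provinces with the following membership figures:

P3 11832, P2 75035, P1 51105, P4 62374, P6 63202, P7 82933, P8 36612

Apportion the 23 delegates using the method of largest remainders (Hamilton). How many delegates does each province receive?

P3 1, P2 4, P1 3, P4 4, P6 4, P7 5, P8 2

Standard divisor: 383093 ÷ 23 ≈ 16656.217.
Standard quotas: P3 0.7104, P2 4.5049, P1 3.0682, P4 3.7448, P6 3.7945, P7 4.9791, P8 2.1981.
Lower quotas: P3 0, P2 4, P1 3, P4 3, P6 3, P7 4, P8 2 (sum 19, leaving 4 seats).
Remainders in descending order: P7 0.9791, P6 0.7945, P4 0.7448, P3 0.7104, P2 0.5049, P8 0.1981, P1 0.0682.
Largest remainders: P7, P6, P4, P3 receive the extra seats.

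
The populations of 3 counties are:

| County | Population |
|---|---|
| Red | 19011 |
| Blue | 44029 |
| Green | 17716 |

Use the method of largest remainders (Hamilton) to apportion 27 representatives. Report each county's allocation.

The standard divisor is 80756/27 ≈ 2990.963.
Standard quotas: Red 6.3561, Blue 14.7207, Green 5.9232.
Lower quotas: Red 6, Blue 14, Green 5 (sum 25, leaving 2 seats).
Remainders in descending order: Green 0.9232, Blue 0.7207, Red 0.3561.
The surplus seats go to Green, Blue.

Red=6, Blue=15, Green=6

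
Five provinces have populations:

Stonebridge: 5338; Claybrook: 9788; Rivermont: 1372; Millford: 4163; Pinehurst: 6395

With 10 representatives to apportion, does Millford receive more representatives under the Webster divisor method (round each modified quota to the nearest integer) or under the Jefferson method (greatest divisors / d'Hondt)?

Webster

Webster: Stonebridge 2, Claybrook 4, Rivermont 0, Millford 2, Pinehurst 2.
Jefferson: Stonebridge 2, Claybrook 4, Rivermont 0, Millford 1, Pinehurst 3.
Millford gets 2 under Webster and 1 under Jefferson.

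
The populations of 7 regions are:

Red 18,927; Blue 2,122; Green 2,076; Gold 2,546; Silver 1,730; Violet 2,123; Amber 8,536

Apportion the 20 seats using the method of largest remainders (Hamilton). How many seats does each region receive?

Red=10, Blue=1, Green=1, Gold=1, Silver=1, Violet=1, Amber=5

Total 38060; standard divisor 38060/20 = 1903.
Standard quotas: Red 9.9459, Blue 1.1151, Green 1.0909, Gold 1.3379, Silver 0.9091, Violet 1.1156, Amber 4.4855.
Lower quotas: Red 9, Blue 1, Green 1, Gold 1, Silver 0, Violet 1, Amber 4 (sum 17, leaving 3 seats).
Remainders in descending order: Red 0.9459, Silver 0.9091, Amber 0.4855, Gold 0.3379, Violet 0.1156, Blue 0.1151, Green 0.0909.
Largest remainders: Red, Silver, Amber receive the extra seats.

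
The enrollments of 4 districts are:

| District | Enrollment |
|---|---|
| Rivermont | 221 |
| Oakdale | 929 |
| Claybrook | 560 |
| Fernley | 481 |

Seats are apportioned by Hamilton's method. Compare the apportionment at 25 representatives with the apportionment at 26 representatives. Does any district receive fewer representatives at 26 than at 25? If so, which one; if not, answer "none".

Rivermont

At 25 seats: Rivermont 3, Oakdale 11, Claybrook 6, Fernley 5.
At 26 seats: Rivermont 2, Oakdale 11, Claybrook 7, Fernley 6.
Rivermont drops from 3 to 2.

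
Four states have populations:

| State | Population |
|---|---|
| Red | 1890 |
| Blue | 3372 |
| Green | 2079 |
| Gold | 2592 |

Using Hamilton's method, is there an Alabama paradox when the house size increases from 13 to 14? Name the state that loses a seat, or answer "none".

none

At 13 seats: Red 3, Blue 4, Green 3, Gold 3.
At 14 seats: Red 3, Blue 5, Green 3, Gold 3.
No state's allocation decreased.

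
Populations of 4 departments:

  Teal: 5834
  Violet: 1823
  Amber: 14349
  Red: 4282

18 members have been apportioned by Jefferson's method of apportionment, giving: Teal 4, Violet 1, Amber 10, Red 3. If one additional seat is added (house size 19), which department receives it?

Amber

Priority for the next seat is population ÷ (current seats + 1).
Priorities: Teal 1166.800, Violet 911.500, Amber 1304.455, Red 1070.500.
Highest priority: Amber.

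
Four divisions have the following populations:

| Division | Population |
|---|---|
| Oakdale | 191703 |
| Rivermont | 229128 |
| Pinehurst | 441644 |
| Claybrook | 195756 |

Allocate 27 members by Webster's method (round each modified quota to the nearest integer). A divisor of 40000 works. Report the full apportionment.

With modified divisor 40000: modified quotas Oakdale 4.793, Rivermont 5.728, Pinehurst 11.041, Claybrook 4.894.
Rounding to the nearest integer: Oakdale 5, Rivermont 6, Pinehurst 11, Claybrook 5 (total 27).

Oakdale=5, Rivermont=6, Pinehurst=11, Claybrook=5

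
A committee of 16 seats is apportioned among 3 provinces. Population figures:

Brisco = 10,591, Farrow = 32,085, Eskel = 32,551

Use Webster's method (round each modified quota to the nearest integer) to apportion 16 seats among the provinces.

Brisco 2; Farrow 7; Eskel 7

Standard divisor 75227/16 ≈ 4701.688; standard quotas: Brisco 2.253, Farrow 6.824, Eskel 6.923.
Rounding to the nearest integer gives Brisco 2, Farrow 7, Eskel 7 — total 16, matching the house size, so no adjustment is needed.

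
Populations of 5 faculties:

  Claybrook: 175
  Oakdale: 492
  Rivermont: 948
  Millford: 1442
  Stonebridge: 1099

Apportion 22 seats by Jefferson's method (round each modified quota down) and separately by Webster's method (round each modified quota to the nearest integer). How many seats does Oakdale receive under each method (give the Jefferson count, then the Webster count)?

Jefferson: Claybrook 1, Oakdale 2, Rivermont 5, Millford 8, Stonebridge 6.
Webster: Claybrook 1, Oakdale 3, Rivermont 5, Millford 7, Stonebridge 6.
Oakdale gets 2 under Jefferson and 3 under Webster.

2 and 3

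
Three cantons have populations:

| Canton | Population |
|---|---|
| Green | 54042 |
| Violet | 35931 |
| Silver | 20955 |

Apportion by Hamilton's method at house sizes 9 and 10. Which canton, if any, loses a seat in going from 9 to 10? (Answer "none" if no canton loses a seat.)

none

At 9 seats: Green 4, Violet 3, Silver 2.
At 10 seats: Green 5, Violet 3, Silver 2.
No canton's allocation decreased.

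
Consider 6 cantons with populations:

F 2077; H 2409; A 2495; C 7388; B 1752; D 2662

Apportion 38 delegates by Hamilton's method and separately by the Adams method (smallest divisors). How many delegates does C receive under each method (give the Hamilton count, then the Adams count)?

15 and 14

Hamilton: F 4, H 5, A 5, C 15, B 4, D 5.
Adams: F 4, H 5, A 5, C 14, B 4, D 6.
C gets 15 under Hamilton and 14 under Adams.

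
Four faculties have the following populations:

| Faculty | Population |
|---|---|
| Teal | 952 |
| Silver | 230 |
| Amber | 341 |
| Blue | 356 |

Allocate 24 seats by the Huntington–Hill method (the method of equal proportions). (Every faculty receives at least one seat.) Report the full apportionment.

With divisor 78: modified quotas Teal 12.205, Silver 2.949, Amber 4.372, Blue 4.564.
Geometric-mean thresholds: Teal √(12·13)=12.490, Silver √(2·3)=2.449, Amber √(4·5)=4.472, Blue √(4·5)=4.472.
Each quota rounded against its threshold gives Teal 12, Silver 3, Amber 4, Blue 5 (total 24).

Teal 12, Silver 3, Amber 4, Blue 5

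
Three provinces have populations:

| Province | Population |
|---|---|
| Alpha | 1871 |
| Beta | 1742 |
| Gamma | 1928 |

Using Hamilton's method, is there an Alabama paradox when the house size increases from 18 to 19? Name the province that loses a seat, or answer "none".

none

At 18 seats: Alpha 6, Beta 6, Gamma 6.
At 19 seats: Alpha 6, Beta 6, Gamma 7.
No province's allocation decreased.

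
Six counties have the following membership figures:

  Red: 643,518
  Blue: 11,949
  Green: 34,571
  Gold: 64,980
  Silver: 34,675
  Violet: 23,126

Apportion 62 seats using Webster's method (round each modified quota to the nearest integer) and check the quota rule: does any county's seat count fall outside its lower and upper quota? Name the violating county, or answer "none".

Standard quotas: Red 49.086, Blue 0.911, Green 2.637, Gold 4.957, Silver 2.645, Violet 1.764.
Webster allocation: Red 48, Blue 1, Green 3, Gold 5, Silver 3, Violet 2.
Red has quota 49.086 (lower 49, upper 50) but receives 48 — outside the quota interval.

Red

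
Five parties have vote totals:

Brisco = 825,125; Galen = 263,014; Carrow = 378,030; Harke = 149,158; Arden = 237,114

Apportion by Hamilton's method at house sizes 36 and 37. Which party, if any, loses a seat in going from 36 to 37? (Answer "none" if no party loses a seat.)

none

At 36 seats: Brisco 16, Galen 5, Carrow 7, Harke 3, Arden 5.
At 37 seats: Brisco 16, Galen 5, Carrow 8, Harke 3, Arden 5.
No party's allocation decreased.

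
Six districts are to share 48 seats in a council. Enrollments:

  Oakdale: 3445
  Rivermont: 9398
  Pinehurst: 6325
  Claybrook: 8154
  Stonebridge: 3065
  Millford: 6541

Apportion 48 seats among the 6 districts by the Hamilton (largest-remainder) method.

Total 36928; standard divisor 36928/48 ≈ 769.333.
Standard quotas: Oakdale 4.4779, Rivermont 12.2158, Pinehurst 8.2214, Claybrook 10.5988, Stonebridge 3.9840, Millford 8.5022.
Lower quotas: Oakdale 4, Rivermont 12, Pinehurst 8, Claybrook 10, Stonebridge 3, Millford 8 (sum 45, leaving 3 seats).
Remainders in descending order: Stonebridge 0.9840, Claybrook 0.5988, Millford 0.5022, Oakdale 0.4779, Pinehurst 0.2214, Rivermont 0.2158.
Largest remainders: Stonebridge, Claybrook, Millford receive the extra seats.

Oakdale 4, Rivermont 12, Pinehurst 8, Claybrook 11, Stonebridge 4, Millford 9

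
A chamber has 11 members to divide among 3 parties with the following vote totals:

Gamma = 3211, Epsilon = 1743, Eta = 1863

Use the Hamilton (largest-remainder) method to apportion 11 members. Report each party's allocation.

The standard divisor is 6817/11 ≈ 619.727.
Standard quotas: Gamma 5.181, Epsilon 2.813, Eta 3.006.
Lower quotas: Gamma 5, Epsilon 2, Eta 3 (sum 10, leaving 1 seat).
Remainders in descending order: Epsilon 0.813, Gamma 0.181, Eta 0.006.
Largest remainder: Epsilon receives the extra seat.

Gamma=5; Epsilon=3; Eta=3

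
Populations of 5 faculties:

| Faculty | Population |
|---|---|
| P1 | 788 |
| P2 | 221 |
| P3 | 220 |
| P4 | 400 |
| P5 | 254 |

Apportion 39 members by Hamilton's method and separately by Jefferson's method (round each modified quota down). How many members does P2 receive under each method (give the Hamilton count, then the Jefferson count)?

5 and 4

Hamilton: P1 16, P2 5, P3 5, P4 8, P5 5.
Jefferson: P1 17, P2 4, P3 4, P4 9, P5 5.
P2 gets 5 under Hamilton and 4 under Jefferson.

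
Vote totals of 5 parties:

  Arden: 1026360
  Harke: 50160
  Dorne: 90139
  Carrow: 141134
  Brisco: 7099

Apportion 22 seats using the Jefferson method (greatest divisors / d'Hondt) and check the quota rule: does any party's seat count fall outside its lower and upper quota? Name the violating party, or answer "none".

Standard quotas: Arden 17.172, Harke 0.839, Dorne 1.508, Carrow 2.361, Brisco 0.119.
Jefferson allocation: Arden 19, Harke 0, Dorne 1, Carrow 2, Brisco 0.
Arden has quota 17.172 (lower 17, upper 18) but receives 19 — outside the quota interval.

Arden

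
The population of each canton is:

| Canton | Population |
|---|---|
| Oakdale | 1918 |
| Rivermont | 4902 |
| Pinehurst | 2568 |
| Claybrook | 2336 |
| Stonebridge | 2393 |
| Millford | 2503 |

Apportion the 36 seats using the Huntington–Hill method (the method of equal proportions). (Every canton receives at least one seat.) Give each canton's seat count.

Oakdale=4; Rivermont=11; Pinehurst=6; Claybrook=5; Stonebridge=5; Millford=5

With divisor 462: modified quotas Oakdale 4.152, Rivermont 10.610, Pinehurst 5.558, Claybrook 5.056, Stonebridge 5.180, Millford 5.418.
Geometric-mean thresholds: Oakdale √(4·5)=4.472, Rivermont √(10·11)=10.488, Pinehurst √(5·6)=5.477, Claybrook √(5·6)=5.477, Stonebridge √(5·6)=5.477, Millford √(5·6)=5.477.
Each quota rounded against its threshold gives Oakdale 4, Rivermont 11, Pinehurst 6, Claybrook 5, Stonebridge 5, Millford 5 (total 36).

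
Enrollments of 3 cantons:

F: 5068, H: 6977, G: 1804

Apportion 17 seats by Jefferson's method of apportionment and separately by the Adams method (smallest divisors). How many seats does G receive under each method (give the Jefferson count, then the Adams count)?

Jefferson: F 6, H 9, G 2.
Adams: F 6, H 8, G 3.
G gets 2 under Jefferson and 3 under Adams.

2 and 3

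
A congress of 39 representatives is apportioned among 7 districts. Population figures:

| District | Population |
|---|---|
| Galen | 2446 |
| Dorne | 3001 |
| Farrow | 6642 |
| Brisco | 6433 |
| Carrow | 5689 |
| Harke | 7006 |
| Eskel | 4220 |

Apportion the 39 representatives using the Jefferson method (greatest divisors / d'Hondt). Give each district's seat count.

Galen=2; Dorne=3; Farrow=8; Brisco=7; Carrow=6; Harke=8; Eskel=5

Standard divisor 35437/39 ≈ 908.641; standard quotas: Galen 2.692, Dorne 3.303, Farrow 7.310, Brisco 7.080, Carrow 6.261, Harke 7.710, Eskel 4.644.
Rounding down gives 2, 3, 7, 7, 6, 7, 4 = 36 seats, so the divisor must be adjusted.
With modified divisor 823: modified quotas Galen 2.972, Dorne 3.646, Farrow 8.070, Brisco 7.817, Carrow 6.913, Harke 8.513, Eskel 5.128.
Rounding down: Galen 2, Dorne 3, Farrow 8, Brisco 7, Carrow 6, Harke 8, Eskel 5 (total 39).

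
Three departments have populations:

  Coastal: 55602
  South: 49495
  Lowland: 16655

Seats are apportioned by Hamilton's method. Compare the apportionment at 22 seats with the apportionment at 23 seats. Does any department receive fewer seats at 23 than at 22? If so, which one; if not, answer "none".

none

At 22 seats: Coastal 10, South 9, Lowland 3.
At 23 seats: Coastal 11, South 9, Lowland 3.
No department's allocation decreased.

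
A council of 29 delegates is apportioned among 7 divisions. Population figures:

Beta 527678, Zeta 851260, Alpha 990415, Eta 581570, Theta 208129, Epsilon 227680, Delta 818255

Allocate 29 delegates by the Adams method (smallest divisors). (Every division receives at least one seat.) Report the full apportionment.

Beta=4; Zeta=6; Alpha=6; Eta=4; Theta=2; Epsilon=2; Delta=5

Standard divisor 4204987/29 ≈ 144999.552; standard quotas: Beta 3.639, Zeta 5.871, Alpha 6.830, Eta 4.011, Theta 1.435, Epsilon 1.570, Delta 5.643.
Rounding up gives 4, 6, 7, 5, 2, 2, 6 = 32 seats, so the divisor must be adjusted.
With modified divisor 167700: modified quotas Beta 3.147, Zeta 5.076, Alpha 5.906, Eta 3.468, Theta 1.241, Epsilon 1.358, Delta 4.879.
Rounding up: Beta 4, Zeta 6, Alpha 6, Eta 4, Theta 2, Epsilon 2, Delta 5 (total 29).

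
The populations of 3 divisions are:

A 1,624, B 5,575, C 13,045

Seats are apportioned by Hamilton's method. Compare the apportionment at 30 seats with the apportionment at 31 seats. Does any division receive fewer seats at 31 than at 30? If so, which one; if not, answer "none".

At 30 seats: A 3, B 8, C 19.
At 31 seats: A 2, B 9, C 20.
A drops from 3 to 2.

A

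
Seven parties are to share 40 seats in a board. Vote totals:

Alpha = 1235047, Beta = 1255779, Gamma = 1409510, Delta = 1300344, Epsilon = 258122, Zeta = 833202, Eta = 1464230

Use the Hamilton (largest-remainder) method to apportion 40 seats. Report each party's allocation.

Total 7756234; standard divisor 7756234/40 ≈ 193905.85.
Standard quotas: Alpha 6.3693, Beta 6.4762, Gamma 7.2690, Delta 6.7061, Epsilon 1.3312, Zeta 4.2969, Eta 7.5512.
Lower quotas: Alpha 6, Beta 6, Gamma 7, Delta 6, Epsilon 1, Zeta 4, Eta 7 (sum 37, leaving 3 seats).
Remainders in descending order: Delta 0.7061, Eta 0.5512, Beta 0.4762, Alpha 0.3693, Epsilon 0.3312, Zeta 0.2969, Gamma 0.2690.
The surplus seats go to Delta, Eta, Beta.

Alpha: 6, Beta: 7, Gamma: 7, Delta: 7, Epsilon: 1, Zeta: 4, Eta: 8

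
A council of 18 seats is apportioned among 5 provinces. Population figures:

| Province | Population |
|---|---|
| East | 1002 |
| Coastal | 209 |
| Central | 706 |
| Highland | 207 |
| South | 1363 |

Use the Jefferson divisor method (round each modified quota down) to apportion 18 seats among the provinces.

East 5, Coastal 1, Central 4, Highland 1, South 7

Standard divisor 3487/18 ≈ 193.722; standard quotas: East 5.172, Coastal 1.079, Central 3.644, Highland 1.069, South 7.036.
Rounding down gives 5, 1, 3, 1, 7 = 17 seats, so the divisor must be adjusted.
With modified divisor 173: modified quotas East 5.792, Coastal 1.208, Central 4.081, Highland 1.197, South 7.879.
Rounding down: East 5, Coastal 1, Central 4, Highland 1, South 7 (total 18).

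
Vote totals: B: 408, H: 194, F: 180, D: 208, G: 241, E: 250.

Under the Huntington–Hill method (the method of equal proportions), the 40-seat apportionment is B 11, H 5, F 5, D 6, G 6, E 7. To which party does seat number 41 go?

G

Priority for the next seat is population ÷ (√(s·(s+1))).
Priorities: B 35.512, H 35.419, F 32.863, D 32.095, G 37.187, E 33.408.
Highest priority: G.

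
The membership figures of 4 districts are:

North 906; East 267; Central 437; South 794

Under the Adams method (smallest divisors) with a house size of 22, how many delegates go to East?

Standard divisor 2404/22 ≈ 109.273; standard quotas: North 8.291, East 2.443, Central 3.999, South 7.266.
Rounding up gives 9, 3, 4, 8 = 24 seats, so the divisor must be adjusted.
With modified divisor 120: modified quotas North 7.550, East 2.225, Central 3.642, South 6.617.
Rounding up: North 8, East 3, Central 4, South 7 (total 22).
East receives 3.

3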